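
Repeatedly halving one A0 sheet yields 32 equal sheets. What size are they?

A5

32 = 2^5, so 5 halving steps.
A0 → A1 → … → A5 after 5 steps.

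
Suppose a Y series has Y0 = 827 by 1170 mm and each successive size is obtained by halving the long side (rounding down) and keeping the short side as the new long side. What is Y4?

206 × 292 mm

Y1: ⌊1170/2⌋ × 827 = 585 × 827 mm
Y2: ⌊827/2⌋ × 585 = 413 × 585 mm
Y3: ⌊585/2⌋ × 413 = 292 × 413 mm
Y4: ⌊413/2⌋ × 292 = 206 × 292 mm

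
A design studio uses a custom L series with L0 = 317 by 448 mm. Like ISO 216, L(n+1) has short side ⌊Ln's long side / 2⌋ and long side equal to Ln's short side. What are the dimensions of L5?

56 × 79 mm

L1: ⌊448/2⌋ × 317 = 224 × 317 mm
L2: ⌊317/2⌋ × 224 = 158 × 224 mm
L3: ⌊224/2⌋ × 158 = 112 × 158 mm
L4: ⌊158/2⌋ × 112 = 79 × 112 mm
L5: ⌊112/2⌋ × 79 = 56 × 79 mm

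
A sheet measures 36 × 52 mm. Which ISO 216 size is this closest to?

A9 (37 × 52 mm)

Aspect ratio 52/36 ≈ 1.444 (ISO target is √2 ≈ 1.414).
In the A-series (A0 area = 1 m²): A9 = 37 × 52 mm.
Off by 1 mm total — nearest standard size.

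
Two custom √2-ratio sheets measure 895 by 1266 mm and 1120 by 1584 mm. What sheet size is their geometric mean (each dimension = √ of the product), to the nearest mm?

Short side: √(895 · 1120) = √1002400 ≈ 1001.2 → 1001 mm
Long side: √(1266 · 1584) = √2005344 ≈ 1416.1 → 1416 mm

1001 × 1416 mm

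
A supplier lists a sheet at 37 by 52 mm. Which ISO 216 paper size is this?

Aspect ratio 52/37 ≈ 1.405 — close to the ISO √2 ≈ 1.414.
In the A-series (A0 area = 1 m²): A9 = 37 × 52 mm.

A9 (37 × 52 mm)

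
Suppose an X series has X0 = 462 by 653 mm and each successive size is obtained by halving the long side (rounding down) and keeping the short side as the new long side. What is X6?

X1 = 326 × 462 mm (from X0 by 1 halving).
X2: ⌊462/2⌋ × 326 = 231 × 326 mm
X3: ⌊326/2⌋ × 231 = 163 × 231 mm
X4: ⌊231/2⌋ × 163 = 115 × 163 mm
X5: ⌊163/2⌋ × 115 = 81 × 115 mm
X6: ⌊115/2⌋ × 81 = 57 × 81 mm

57 × 81 mm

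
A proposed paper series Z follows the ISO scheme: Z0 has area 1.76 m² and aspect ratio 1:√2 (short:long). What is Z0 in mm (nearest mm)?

1116 × 1578 mm

Let the short side be w mm. Then w · w√2 = 1.76 m² = 1,760,000 mm².
w² = 1,760,000/√2, so w ≈ 1115.6 mm; long side = w√2 ≈ 1577.7 mm.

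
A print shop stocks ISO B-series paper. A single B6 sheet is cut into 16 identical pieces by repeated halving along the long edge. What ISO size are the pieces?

B10

16 = 2^4, so 4 halving steps.
B6 → B7 → … → B10 after 4 steps.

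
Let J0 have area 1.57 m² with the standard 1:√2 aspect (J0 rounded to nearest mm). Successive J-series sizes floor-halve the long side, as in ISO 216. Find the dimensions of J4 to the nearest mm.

Let J0's short side be w mm. w · w√2 = 1.57 m² = 1,570,000 mm², so w ≈ 1053.6 mm and w√2 ≈ 1490.1 mm → J0 = 1054 × 1490 mm.
J1: ⌊1490/2⌋ × 1054 = 745 × 1054 mm
J2: ⌊1054/2⌋ × 745 = 527 × 745 mm
J3: ⌊745/2⌋ × 527 = 372 × 527 mm
J4: ⌊527/2⌋ × 372 = 263 × 372 mm

263 × 372 mm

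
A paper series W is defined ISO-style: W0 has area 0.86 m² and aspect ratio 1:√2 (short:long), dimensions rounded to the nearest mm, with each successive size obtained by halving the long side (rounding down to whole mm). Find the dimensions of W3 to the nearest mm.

275 × 390 mm

Let W0's short side be w mm. w · w√2 = 0.86 m² = 860,000 mm², so w ≈ 779.8 mm and w√2 ≈ 1102.8 mm → W0 = 780 × 1103 mm.
W1: ⌊1103/2⌋ × 780 = 551 × 780 mm
W2: ⌊780/2⌋ × 551 = 390 × 551 mm
W3: ⌊551/2⌋ × 390 = 275 × 390 mm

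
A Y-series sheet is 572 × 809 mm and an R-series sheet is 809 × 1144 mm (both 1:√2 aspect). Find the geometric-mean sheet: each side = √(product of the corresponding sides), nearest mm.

680 × 962 mm

Short side: √(572 · 809) = √462748 ≈ 680.3 → 680 mm
Long side: √(809 · 1144) = √925496 ≈ 962.0 → 962 mm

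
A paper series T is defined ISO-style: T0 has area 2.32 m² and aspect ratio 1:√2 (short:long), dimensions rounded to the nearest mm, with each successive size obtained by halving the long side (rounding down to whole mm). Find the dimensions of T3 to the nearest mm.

452 × 640 mm

Let T0's short side be w mm. w · w√2 = 2.32 m² = 2,320,000 mm², so w ≈ 1280.8 mm and w√2 ≈ 1811.3 mm → T0 = 1281 × 1811 mm.
T1: ⌊1811/2⌋ × 1281 = 905 × 1281 mm
T2: ⌊1281/2⌋ × 905 = 640 × 905 mm
T3: ⌊905/2⌋ × 640 = 452 × 640 mm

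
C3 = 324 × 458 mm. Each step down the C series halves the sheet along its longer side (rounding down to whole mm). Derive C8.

57 × 81 mm

C4: ⌊458/2⌋ × 324 = 229 × 324 mm
C5: ⌊324/2⌋ × 229 = 162 × 229 mm
C6: ⌊229/2⌋ × 162 = 114 × 162 mm
C7: ⌊162/2⌋ × 114 = 81 × 114 mm
C8: ⌊114/2⌋ × 81 = 57 × 81 mm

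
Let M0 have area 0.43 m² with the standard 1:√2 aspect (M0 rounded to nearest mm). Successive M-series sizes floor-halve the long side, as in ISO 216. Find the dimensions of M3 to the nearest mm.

Let M0's short side be w mm. w · w√2 = 0.43 m² = 430,000 mm², so w ≈ 551.4 mm and w√2 ≈ 779.8 mm → M0 = 551 × 780 mm.
M1: ⌊780/2⌋ × 551 = 390 × 551 mm
M2: ⌊551/2⌋ × 390 = 275 × 390 mm
M3: ⌊390/2⌋ × 275 = 195 × 275 mm

195 × 275 mm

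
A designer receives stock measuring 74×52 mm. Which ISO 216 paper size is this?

Aspect ratio 74/52 ≈ 1.423 — close to the ISO √2 ≈ 1.414.
In the A-series (A0 area = 1 m²): A8 = 52 × 74 mm.

A8 (52 × 74 mm)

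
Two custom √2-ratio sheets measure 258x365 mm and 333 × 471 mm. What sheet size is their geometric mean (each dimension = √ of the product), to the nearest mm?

Short side: √(258 · 333) = √85914 ≈ 293.1 → 293 mm
Long side: √(365 · 471) = √171915 ≈ 414.6 → 415 mm

293 × 415 mm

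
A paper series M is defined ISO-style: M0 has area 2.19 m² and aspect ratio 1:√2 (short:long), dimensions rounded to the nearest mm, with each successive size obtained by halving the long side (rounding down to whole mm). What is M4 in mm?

Let M0's short side be w mm. w · w√2 = 2.19 m² = 2,190,000 mm², so w ≈ 1244.4 mm and w√2 ≈ 1759.9 mm → M0 = 1244 × 1760 mm.
M1: ⌊1760/2⌋ × 1244 = 880 × 1244 mm
M2: ⌊1244/2⌋ × 880 = 622 × 880 mm
M3: ⌊880/2⌋ × 622 = 440 × 622 mm
M4: ⌊622/2⌋ × 440 = 311 × 440 mm

311 × 440 mm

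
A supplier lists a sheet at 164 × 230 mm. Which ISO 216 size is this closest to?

Aspect ratio 230/164 ≈ 1.402 — close to the ISO √2 ≈ 1.414.
In the C-series (envelope sizes, between A and B): C5 = 162 × 229 mm.
Off by 3 mm total — nearest standard size.

C5 (162 × 229 mm)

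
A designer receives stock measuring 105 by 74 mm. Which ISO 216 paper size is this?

Aspect ratio 105/74 ≈ 1.419 — close to the ISO √2 ≈ 1.414.
In the A-series (A0 area = 1 m²): A7 = 74 × 105 mm.

A7 (74 × 105 mm)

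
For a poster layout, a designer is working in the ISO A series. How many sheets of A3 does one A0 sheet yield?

8

A0 = 841 × 1189 mm; A3 = 297 × 420 mm.
Each halving step doubles the count; 3 steps from A0 to A3.
2^3 = 8.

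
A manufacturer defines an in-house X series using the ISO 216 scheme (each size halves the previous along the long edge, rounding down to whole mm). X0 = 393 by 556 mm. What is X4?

X1: ⌊556/2⌋ × 393 = 278 × 393 mm
X2: ⌊393/2⌋ × 278 = 196 × 278 mm
X3: ⌊278/2⌋ × 196 = 139 × 196 mm
X4: ⌊196/2⌋ × 139 = 98 × 139 mm

98 × 139 mm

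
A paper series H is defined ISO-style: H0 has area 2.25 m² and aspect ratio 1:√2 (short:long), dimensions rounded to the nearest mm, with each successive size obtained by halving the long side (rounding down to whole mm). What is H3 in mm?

Let H0's short side be w mm. w · w√2 = 2.25 m² = 2,250,000 mm², so w ≈ 1261.3 mm and w√2 ≈ 1783.8 mm → H0 = 1261 × 1784 mm.
H1: ⌊1784/2⌋ × 1261 = 892 × 1261 mm
H2: ⌊1261/2⌋ × 892 = 630 × 892 mm
H3: ⌊892/2⌋ × 630 = 446 × 630 mm

446 × 630 mm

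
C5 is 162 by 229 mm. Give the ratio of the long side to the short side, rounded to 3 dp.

1.414

229 / 162 = 1.414
Matches √2 ≈ 1.414 — the ISO 216 defining ratio.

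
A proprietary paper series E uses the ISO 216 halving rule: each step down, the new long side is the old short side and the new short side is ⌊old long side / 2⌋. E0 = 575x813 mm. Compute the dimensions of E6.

E1: ⌊813/2⌋ × 575 = 406 × 575 mm
E2: ⌊575/2⌋ × 406 = 287 × 406 mm
E3: ⌊406/2⌋ × 287 = 203 × 287 mm
E4: ⌊287/2⌋ × 203 = 143 × 203 mm
E5: ⌊203/2⌋ × 143 = 101 × 143 mm
E6: ⌊143/2⌋ × 101 = 71 × 101 mm

71 × 101 mm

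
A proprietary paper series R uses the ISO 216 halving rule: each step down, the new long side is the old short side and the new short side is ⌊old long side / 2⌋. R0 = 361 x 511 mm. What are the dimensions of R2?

180 × 255 mm

R1: ⌊511/2⌋ × 361 = 255 × 361 mm
R2: ⌊361/2⌋ × 255 = 180 × 255 mm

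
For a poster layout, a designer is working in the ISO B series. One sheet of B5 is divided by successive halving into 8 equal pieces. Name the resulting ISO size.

B8

8 = 2^3, so 3 halving steps.
B5 → B6 → … → B8 after 3 steps.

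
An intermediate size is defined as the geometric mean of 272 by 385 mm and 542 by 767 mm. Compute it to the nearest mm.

384 × 543 mm

Short side: √(272 · 542) = √147424 ≈ 384.0 → 384 mm
Long side: √(385 · 767) = √295295 ≈ 543.4 → 543 mm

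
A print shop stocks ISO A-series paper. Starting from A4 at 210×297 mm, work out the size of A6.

A5: ⌊297/2⌋ × 210 = 148 × 210 mm
A6: ⌊210/2⌋ × 148 = 105 × 148 mm

105 × 148 mm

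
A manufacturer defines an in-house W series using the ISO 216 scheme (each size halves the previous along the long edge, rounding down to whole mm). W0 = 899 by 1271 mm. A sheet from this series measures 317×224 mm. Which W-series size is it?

W0: 899 × 1271 mm
W1: 635 × 899 mm
W2: 449 × 635 mm
W3: 317 × 449 mm
W4: 224 × 317 mm
W5: 158 × 224 mm
→ matches W4.

W4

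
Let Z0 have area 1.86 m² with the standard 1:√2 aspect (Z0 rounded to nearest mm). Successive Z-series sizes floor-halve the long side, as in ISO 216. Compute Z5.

202 × 286 mm

Let Z0's short side be w mm. w · w√2 = 1.86 m² = 1,860,000 mm², so w ≈ 1146.8 mm and w√2 ≈ 1621.9 mm → Z0 = 1147 × 1622 mm.
Z1: ⌊1622/2⌋ × 1147 = 811 × 1147 mm
Z2: ⌊1147/2⌋ × 811 = 573 × 811 mm
Z3: ⌊811/2⌋ × 573 = 405 × 573 mm
Z4: ⌊573/2⌋ × 405 = 286 × 405 mm
Z5: ⌊405/2⌋ × 286 = 202 × 286 mm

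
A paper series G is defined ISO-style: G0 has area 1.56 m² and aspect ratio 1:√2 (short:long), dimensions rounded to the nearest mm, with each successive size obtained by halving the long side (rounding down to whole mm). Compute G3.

Let G0's short side be w mm. w · w√2 = 1.56 m² = 1,560,000 mm², so w ≈ 1050.3 mm and w√2 ≈ 1485.3 mm → G0 = 1050 × 1485 mm.
G1: ⌊1485/2⌋ × 1050 = 742 × 1050 mm
G2: ⌊1050/2⌋ × 742 = 525 × 742 mm
G3: ⌊742/2⌋ × 525 = 371 × 525 mm

371 × 525 mm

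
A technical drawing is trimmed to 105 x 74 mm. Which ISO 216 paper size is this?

Aspect ratio 105/74 ≈ 1.419 — close to the ISO √2 ≈ 1.414.
In the A-series (A0 area = 1 m²): A7 = 74 × 105 mm.

A7 (74 × 105 mm)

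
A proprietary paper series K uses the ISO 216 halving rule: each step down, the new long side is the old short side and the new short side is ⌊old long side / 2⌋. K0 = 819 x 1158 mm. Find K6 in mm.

102 × 144 mm

K1 = 579 × 819 mm (from K0 by 1 halving).
K2: ⌊819/2⌋ × 579 = 409 × 579 mm
K3: ⌊579/2⌋ × 409 = 289 × 409 mm
K4: ⌊409/2⌋ × 289 = 204 × 289 mm
K5: ⌊289/2⌋ × 204 = 144 × 204 mm
K6: ⌊204/2⌋ × 144 = 102 × 144 mm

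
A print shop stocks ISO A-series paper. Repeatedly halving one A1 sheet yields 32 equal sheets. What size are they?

32 = 2^5, so 5 halving steps.
A1 → A2 → … → A6 after 5 steps.

A6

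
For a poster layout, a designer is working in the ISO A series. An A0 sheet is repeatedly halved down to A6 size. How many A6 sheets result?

Each ISO step halves the sheet: 1 × A0 → 2 × A1 → 4 × A2 → 8 × A3 → …
From A0 to A6 is 6 halving steps: 2^6 = 64.

64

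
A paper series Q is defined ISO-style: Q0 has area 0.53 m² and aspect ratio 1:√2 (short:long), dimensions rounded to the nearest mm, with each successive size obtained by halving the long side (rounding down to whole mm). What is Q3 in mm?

216 × 306 mm

Let Q0's short side be w mm. w · w√2 = 0.53 m² = 530,000 mm², so w ≈ 612.2 mm and w√2 ≈ 865.8 mm → Q0 = 612 × 866 mm.
Q1: ⌊866/2⌋ × 612 = 433 × 612 mm
Q2: ⌊612/2⌋ × 433 = 306 × 433 mm
Q3: ⌊433/2⌋ × 306 = 216 × 306 mm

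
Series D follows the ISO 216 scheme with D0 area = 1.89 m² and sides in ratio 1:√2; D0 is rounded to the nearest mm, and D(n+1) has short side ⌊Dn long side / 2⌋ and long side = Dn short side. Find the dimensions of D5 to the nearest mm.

Let D0's short side be w mm. w · w√2 = 1.89 m² = 1,890,000 mm², so w ≈ 1156.0 mm and w√2 ≈ 1634.9 mm → D0 = 1156 × 1635 mm.
D1: ⌊1635/2⌋ × 1156 = 817 × 1156 mm
D2: ⌊1156/2⌋ × 817 = 578 × 817 mm
D3: ⌊817/2⌋ × 578 = 408 × 578 mm
D4: ⌊578/2⌋ × 408 = 289 × 408 mm
D5: ⌊408/2⌋ × 289 = 204 × 289 mm

204 × 289 mm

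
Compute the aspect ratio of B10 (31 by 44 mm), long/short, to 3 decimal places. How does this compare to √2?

44 / 31 = 1.419
ISO 216 targets √2 ≈ 1.414; the +0.005 deviation is from mm rounding.

1.419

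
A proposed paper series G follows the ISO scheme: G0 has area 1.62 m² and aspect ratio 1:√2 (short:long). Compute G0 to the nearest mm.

1070 × 1514 mm

Let the short side be w mm. Then w · w√2 = 1.62 m² = 1,620,000 mm².
w² = 1,620,000/√2, so w ≈ 1070.3 mm; long side = w√2 ≈ 1513.6 mm.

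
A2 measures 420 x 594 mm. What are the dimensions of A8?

52 × 74 mm

A3: ⌊594/2⌋ × 420 = 297 × 420 mm
A4: ⌊420/2⌋ × 297 = 210 × 297 mm
A5: ⌊297/2⌋ × 210 = 148 × 210 mm
A6: ⌊210/2⌋ × 148 = 105 × 148 mm
A7: ⌊148/2⌋ × 105 = 74 × 105 mm
A8: ⌊105/2⌋ × 74 = 52 × 74 mm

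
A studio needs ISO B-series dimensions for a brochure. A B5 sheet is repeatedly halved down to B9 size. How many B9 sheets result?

16

Each ISO step halves the sheet: 1 × B5 → 2 × B6 → 4 × B7 → 8 × B8 → …
From B5 to B9 is 4 halving steps: 2^4 = 16.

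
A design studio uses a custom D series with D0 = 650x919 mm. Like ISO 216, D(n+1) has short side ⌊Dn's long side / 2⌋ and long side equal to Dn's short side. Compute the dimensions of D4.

D1: ⌊919/2⌋ × 650 = 459 × 650 mm
D2: ⌊650/2⌋ × 459 = 325 × 459 mm
D3: ⌊459/2⌋ × 325 = 229 × 325 mm
D4: ⌊325/2⌋ × 229 = 162 × 229 mm

162 × 229 mm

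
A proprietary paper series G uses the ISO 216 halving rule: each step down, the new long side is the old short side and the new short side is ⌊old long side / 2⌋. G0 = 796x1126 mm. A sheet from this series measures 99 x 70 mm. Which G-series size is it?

G7

G0: 796 × 1126 mm
G1: 563 × 796 mm
G2: 398 × 563 mm
G3: 281 × 398 mm
G4: 199 × 281 mm
G5: 140 × 199 mm
G6: 99 × 140 mm
G7: 70 × 99 mm
G8: 49 × 70 mm
→ matches G7.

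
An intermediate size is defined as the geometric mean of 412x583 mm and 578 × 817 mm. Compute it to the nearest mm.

488 × 690 mm

Short side: √(412 · 578) = √238136 ≈ 488.0 → 488 mm
Long side: √(583 · 817) = √476311 ≈ 690.2 → 690 mm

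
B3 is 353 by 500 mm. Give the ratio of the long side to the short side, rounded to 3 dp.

500 / 353 = 1.416
ISO 216 targets √2 ≈ 1.414; the +0.002 deviation is from mm rounding.

1.416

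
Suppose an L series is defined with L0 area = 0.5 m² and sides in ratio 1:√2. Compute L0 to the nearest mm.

Let the short side be w mm. Then w · w√2 = 0.5 m² = 500,000 mm².
w² = 500,000/√2, so w ≈ 594.6 mm; long side = w√2 ≈ 840.9 mm.

595 × 841 mm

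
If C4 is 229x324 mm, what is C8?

57 × 81 mm

C5: ⌊324/2⌋ × 229 = 162 × 229 mm
C6: ⌊229/2⌋ × 162 = 114 × 162 mm
C7: ⌊162/2⌋ × 114 = 81 × 114 mm
C8: ⌊114/2⌋ × 81 = 57 × 81 mm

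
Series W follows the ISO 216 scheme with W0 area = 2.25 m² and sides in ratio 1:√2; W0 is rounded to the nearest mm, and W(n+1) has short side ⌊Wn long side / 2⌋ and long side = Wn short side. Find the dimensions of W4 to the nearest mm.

315 × 446 mm

Let W0's short side be w mm. w · w√2 = 2.25 m² = 2,250,000 mm², so w ≈ 1261.3 mm and w√2 ≈ 1783.8 mm → W0 = 1261 × 1784 mm.
W1: ⌊1784/2⌋ × 1261 = 892 × 1261 mm
W2: ⌊1261/2⌋ × 892 = 630 × 892 mm
W3: ⌊892/2⌋ × 630 = 446 × 630 mm
W4: ⌊630/2⌋ × 446 = 315 × 446 mm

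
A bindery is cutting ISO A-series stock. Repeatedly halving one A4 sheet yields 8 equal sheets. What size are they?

A7

8 = 2^3, so 3 halving steps.
A4 → A5 → … → A7 after 3 steps.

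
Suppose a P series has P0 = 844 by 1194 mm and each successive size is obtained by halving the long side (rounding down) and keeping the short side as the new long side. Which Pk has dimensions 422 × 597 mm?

P0: 844 × 1194 mm
P1: 597 × 844 mm
P2: 422 × 597 mm
P3: 298 × 422 mm
→ matches P2.

P2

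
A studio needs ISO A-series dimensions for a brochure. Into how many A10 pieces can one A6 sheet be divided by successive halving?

Each ISO step halves the sheet: 1 × A6 → 2 × A7 → 4 × A8 → 8 × A9 → …
From A6 to A10 is 4 halving steps: 2^4 = 16.

16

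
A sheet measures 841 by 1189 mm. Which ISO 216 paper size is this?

Aspect ratio 1189/841 ≈ 1.414 — close to the ISO √2 ≈ 1.414.
In the A-series (A0 area = 1 m²): A0 = 841 × 1189 mm.

A0 (841 × 1189 mm)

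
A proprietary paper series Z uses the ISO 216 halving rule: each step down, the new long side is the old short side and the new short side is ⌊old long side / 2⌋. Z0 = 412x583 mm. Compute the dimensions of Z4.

Z1: ⌊583/2⌋ × 412 = 291 × 412 mm
Z2: ⌊412/2⌋ × 291 = 206 × 291 mm
Z3: ⌊291/2⌋ × 206 = 145 × 206 mm
Z4: ⌊206/2⌋ × 145 = 103 × 145 mm

103 × 145 mm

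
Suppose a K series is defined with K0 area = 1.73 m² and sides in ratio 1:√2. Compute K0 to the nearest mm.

Let the short side be w mm. Then w · w√2 = 1.73 m² = 1,730,000 mm².
w² = 1,730,000/√2, so w ≈ 1106.0 mm; long side = w√2 ≈ 1564.2 mm.

1106 × 1564 mm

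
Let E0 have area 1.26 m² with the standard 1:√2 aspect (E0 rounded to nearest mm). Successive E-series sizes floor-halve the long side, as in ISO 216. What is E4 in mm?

236 × 333 mm

Let E0's short side be w mm. w · w√2 = 1.26 m² = 1,260,000 mm², so w ≈ 943.9 mm and w√2 ≈ 1334.9 mm → E0 = 944 × 1335 mm.
E1: ⌊1335/2⌋ × 944 = 667 × 944 mm
E2: ⌊944/2⌋ × 667 = 472 × 667 mm
E3: ⌊667/2⌋ × 472 = 333 × 472 mm
E4: ⌊472/2⌋ × 333 = 236 × 333 mm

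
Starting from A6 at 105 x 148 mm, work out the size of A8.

A7: ⌊148/2⌋ × 105 = 74 × 105 mm
A8: ⌊105/2⌋ × 74 = 52 × 74 mm

52 × 74 mm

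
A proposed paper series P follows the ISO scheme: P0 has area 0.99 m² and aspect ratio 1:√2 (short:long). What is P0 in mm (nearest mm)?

837 × 1183 mm

Let the short side be w mm. Then w · w√2 = 0.99 m² = 990,000 mm².
w² = 990,000/√2, so w ≈ 836.7 mm; long side = w√2 ≈ 1183.2 mm.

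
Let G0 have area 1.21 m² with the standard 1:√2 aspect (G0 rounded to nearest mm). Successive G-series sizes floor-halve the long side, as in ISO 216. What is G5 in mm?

163 × 231 mm

Let G0's short side be w mm. w · w√2 = 1.21 m² = 1,210,000 mm², so w ≈ 925.0 mm and w√2 ≈ 1308.1 mm → G0 = 925 × 1308 mm.
G1: ⌊1308/2⌋ × 925 = 654 × 925 mm
G2: ⌊925/2⌋ × 654 = 462 × 654 mm
G3: ⌊654/2⌋ × 462 = 327 × 462 mm
G4: ⌊462/2⌋ × 327 = 231 × 327 mm
G5: ⌊327/2⌋ × 231 = 163 × 231 mm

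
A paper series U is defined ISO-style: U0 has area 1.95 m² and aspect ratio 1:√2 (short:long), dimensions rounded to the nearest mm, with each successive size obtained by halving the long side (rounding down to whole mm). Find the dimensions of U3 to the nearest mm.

Let U0's short side be w mm. w · w√2 = 1.95 m² = 1,950,000 mm², so w ≈ 1174.2 mm and w√2 ≈ 1660.6 mm → U0 = 1174 × 1661 mm.
U1: ⌊1661/2⌋ × 1174 = 830 × 1174 mm
U2: ⌊1174/2⌋ × 830 = 587 × 830 mm
U3: ⌊830/2⌋ × 587 = 415 × 587 mm

415 × 587 mm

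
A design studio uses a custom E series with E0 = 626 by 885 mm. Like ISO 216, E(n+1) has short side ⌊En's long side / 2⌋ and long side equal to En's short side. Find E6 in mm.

E1 = 442 × 626 mm (from E0 by 1 halving).
E2: ⌊626/2⌋ × 442 = 313 × 442 mm
E3: ⌊442/2⌋ × 313 = 221 × 313 mm
E4: ⌊313/2⌋ × 221 = 156 × 221 mm
E5: ⌊221/2⌋ × 156 = 110 × 156 mm
E6: ⌊156/2⌋ × 110 = 78 × 110 mm

78 × 110 mm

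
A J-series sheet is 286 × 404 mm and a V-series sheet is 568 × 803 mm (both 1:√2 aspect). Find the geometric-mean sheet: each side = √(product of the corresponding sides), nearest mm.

403 × 570 mm

Short side: √(286 · 568) = √162448 ≈ 403.0 → 403 mm
Long side: √(404 · 803) = √324412 ≈ 569.6 → 570 mm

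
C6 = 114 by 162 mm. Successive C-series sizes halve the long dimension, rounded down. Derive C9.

C7: ⌊162/2⌋ × 114 = 81 × 114 mm
C8: ⌊114/2⌋ × 81 = 57 × 81 mm
C9: ⌊81/2⌋ × 57 = 40 × 57 mm

40 × 57 mm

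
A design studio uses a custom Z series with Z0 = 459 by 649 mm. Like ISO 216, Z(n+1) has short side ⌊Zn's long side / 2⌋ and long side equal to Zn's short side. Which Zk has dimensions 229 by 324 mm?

Z2

Z0: 459 × 649 mm
Z1: 324 × 459 mm
Z2: 229 × 324 mm
Z3: 162 × 229 mm
→ matches Z2.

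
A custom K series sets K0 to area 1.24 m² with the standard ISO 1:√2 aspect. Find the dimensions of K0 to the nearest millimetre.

936 × 1324 mm

Let the short side be w mm. Then w · w√2 = 1.24 m² = 1,240,000 mm².
w² = 1,240,000/√2, so w ≈ 936.4 mm; long side = w√2 ≈ 1324.2 mm.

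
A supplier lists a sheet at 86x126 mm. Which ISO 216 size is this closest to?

B7 (88 × 125 mm)

Aspect ratio 126/86 ≈ 1.465 (ISO target is √2 ≈ 1.414).
In the B-series (B0 = 1000 × 1414 mm): B7 = 88 × 125 mm.
Off by 3 mm total — nearest standard size.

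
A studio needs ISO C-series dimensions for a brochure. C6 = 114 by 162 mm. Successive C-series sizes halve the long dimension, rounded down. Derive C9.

C7: ⌊162/2⌋ × 114 = 81 × 114 mm
C8: ⌊114/2⌋ × 81 = 57 × 81 mm
C9: ⌊81/2⌋ × 57 = 40 × 57 mm

40 × 57 mm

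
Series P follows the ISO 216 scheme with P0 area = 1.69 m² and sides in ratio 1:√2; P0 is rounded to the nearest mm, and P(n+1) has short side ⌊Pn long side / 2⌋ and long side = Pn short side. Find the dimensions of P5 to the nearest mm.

Let P0's short side be w mm. w · w√2 = 1.69 m² = 1,690,000 mm², so w ≈ 1093.2 mm and w√2 ≈ 1546.0 mm → P0 = 1093 × 1546 mm.
P1: ⌊1546/2⌋ × 1093 = 773 × 1093 mm
P2: ⌊1093/2⌋ × 773 = 546 × 773 mm
P3: ⌊773/2⌋ × 546 = 386 × 546 mm
P4: ⌊546/2⌋ × 386 = 273 × 386 mm
P5: ⌊386/2⌋ × 273 = 193 × 273 mm

193 × 273 mm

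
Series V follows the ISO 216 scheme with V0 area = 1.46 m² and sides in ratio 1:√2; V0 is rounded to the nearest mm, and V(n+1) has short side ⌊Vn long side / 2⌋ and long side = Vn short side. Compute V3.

Let V0's short side be w mm. w · w√2 = 1.46 m² = 1,460,000 mm², so w ≈ 1016.1 mm and w√2 ≈ 1436.9 mm → V0 = 1016 × 1437 mm.
V1: ⌊1437/2⌋ × 1016 = 718 × 1016 mm
V2: ⌊1016/2⌋ × 718 = 508 × 718 mm
V3: ⌊718/2⌋ × 508 = 359 × 508 mm

359 × 508 mm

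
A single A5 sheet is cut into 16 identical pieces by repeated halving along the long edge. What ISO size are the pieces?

16 = 2^4, so 4 halving steps.
A5 → A6 → … → A9 after 4 steps.

A9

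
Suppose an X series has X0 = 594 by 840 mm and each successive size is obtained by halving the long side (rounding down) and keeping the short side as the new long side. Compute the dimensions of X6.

74 × 105 mm

X1: ⌊840/2⌋ × 594 = 420 × 594 mm
X2: ⌊594/2⌋ × 420 = 297 × 420 mm
X3: ⌊420/2⌋ × 297 = 210 × 297 mm
X4: ⌊297/2⌋ × 210 = 148 × 210 mm
X5: ⌊210/2⌋ × 148 = 105 × 148 mm
X6: ⌊148/2⌋ × 105 = 74 × 105 mm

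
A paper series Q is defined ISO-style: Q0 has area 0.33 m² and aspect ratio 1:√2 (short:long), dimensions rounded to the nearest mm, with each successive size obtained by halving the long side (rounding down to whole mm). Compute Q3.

170 × 241 mm

Let Q0's short side be w mm. w · w√2 = 0.33 m² = 330,000 mm², so w ≈ 483.1 mm and w√2 ≈ 683.1 mm → Q0 = 483 × 683 mm.
Q1: ⌊683/2⌋ × 483 = 341 × 483 mm
Q2: ⌊483/2⌋ × 341 = 241 × 341 mm
Q3: ⌊341/2⌋ × 241 = 170 × 241 mm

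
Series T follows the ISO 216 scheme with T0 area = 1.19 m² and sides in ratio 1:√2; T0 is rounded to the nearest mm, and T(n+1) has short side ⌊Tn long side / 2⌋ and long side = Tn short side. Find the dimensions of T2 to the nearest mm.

Let T0's short side be w mm. w · w√2 = 1.19 m² = 1,190,000 mm², so w ≈ 917.3 mm and w√2 ≈ 1297.3 mm → T0 = 917 × 1297 mm.
T1: ⌊1297/2⌋ × 917 = 648 × 917 mm
T2: ⌊917/2⌋ × 648 = 458 × 648 mm

458 × 648 mm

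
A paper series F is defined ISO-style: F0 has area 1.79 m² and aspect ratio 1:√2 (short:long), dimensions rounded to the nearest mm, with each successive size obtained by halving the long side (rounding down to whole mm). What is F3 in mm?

397 × 562 mm

Let F0's short side be w mm. w · w√2 = 1.79 m² = 1,790,000 mm², so w ≈ 1125.0 mm and w√2 ≈ 1591.1 mm → F0 = 1125 × 1591 mm.
F1: ⌊1591/2⌋ × 1125 = 795 × 1125 mm
F2: ⌊1125/2⌋ × 795 = 562 × 795 mm
F3: ⌊795/2⌋ × 562 = 397 × 562 mm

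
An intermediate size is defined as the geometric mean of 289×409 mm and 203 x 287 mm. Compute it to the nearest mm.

242 × 343 mm

Short side: √(289 · 203) = √58667 ≈ 242.2 → 242 mm
Long side: √(409 · 287) = √117383 ≈ 342.6 → 343 mm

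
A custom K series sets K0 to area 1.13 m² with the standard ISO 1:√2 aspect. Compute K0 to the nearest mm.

Let the short side be w mm. Then w · w√2 = 1.13 m² = 1,130,000 mm².
w² = 1,130,000/√2, so w ≈ 893.9 mm; long side = w√2 ≈ 1264.1 mm.

894 × 1264 mm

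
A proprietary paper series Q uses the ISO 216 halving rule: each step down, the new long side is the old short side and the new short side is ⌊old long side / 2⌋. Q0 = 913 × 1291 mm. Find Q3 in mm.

322 × 456 mm

Q1: ⌊1291/2⌋ × 913 = 645 × 913 mm
Q2: ⌊913/2⌋ × 645 = 456 × 645 mm
Q3: ⌊645/2⌋ × 456 = 322 × 456 mm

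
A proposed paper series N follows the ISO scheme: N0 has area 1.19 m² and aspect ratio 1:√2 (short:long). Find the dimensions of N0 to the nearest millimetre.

917 × 1297 mm

Let the short side be w mm. Then w · w√2 = 1.19 m² = 1,190,000 mm².
w² = 1,190,000/√2, so w ≈ 917.3 mm; long side = w√2 ≈ 1297.3 mm.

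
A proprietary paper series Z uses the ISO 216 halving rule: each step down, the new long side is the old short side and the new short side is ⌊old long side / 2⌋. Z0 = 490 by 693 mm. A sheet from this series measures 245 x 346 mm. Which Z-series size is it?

Z0: 490 × 693 mm
Z1: 346 × 490 mm
Z2: 245 × 346 mm
Z3: 173 × 245 mm
→ matches Z2.

Z2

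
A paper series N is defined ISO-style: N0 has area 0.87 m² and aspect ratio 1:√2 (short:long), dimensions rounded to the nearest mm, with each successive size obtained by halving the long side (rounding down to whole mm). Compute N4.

196 × 277 mm

Let N0's short side be w mm. w · w√2 = 0.87 m² = 870,000 mm², so w ≈ 784.3 mm and w√2 ≈ 1109.2 mm → N0 = 784 × 1109 mm.
N1: ⌊1109/2⌋ × 784 = 554 × 784 mm
N2: ⌊784/2⌋ × 554 = 392 × 554 mm
N3: ⌊554/2⌋ × 392 = 277 × 392 mm
N4: ⌊392/2⌋ × 277 = 196 × 277 mm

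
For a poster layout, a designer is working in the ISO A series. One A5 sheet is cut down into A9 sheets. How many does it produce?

A5 = 148 × 210 mm; A9 = 37 × 52 mm.
Each halving step doubles the count; 4 steps from A5 to A9.
2^4 = 16.

16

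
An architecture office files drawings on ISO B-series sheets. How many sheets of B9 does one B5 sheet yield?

16

B5 = 176 × 250 mm; B9 = 44 × 62 mm.
Each halving step doubles the count; 4 steps from B5 to B9.
2^4 = 16.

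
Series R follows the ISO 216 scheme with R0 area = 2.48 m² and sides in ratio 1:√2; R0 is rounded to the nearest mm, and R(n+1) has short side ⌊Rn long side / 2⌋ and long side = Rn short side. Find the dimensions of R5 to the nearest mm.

Let R0's short side be w mm. w · w√2 = 2.48 m² = 2,480,000 mm², so w ≈ 1324.2 mm and w√2 ≈ 1872.8 mm → R0 = 1324 × 1873 mm.
R1: ⌊1873/2⌋ × 1324 = 936 × 1324 mm
R2: ⌊1324/2⌋ × 936 = 662 × 936 mm
R3: ⌊936/2⌋ × 662 = 468 × 662 mm
R4: ⌊662/2⌋ × 468 = 331 × 468 mm
R5: ⌊468/2⌋ × 331 = 234 × 331 mm

234 × 331 mm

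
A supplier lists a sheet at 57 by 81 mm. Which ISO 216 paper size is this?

Aspect ratio 81/57 ≈ 1.421 — close to the ISO √2 ≈ 1.414.
In the C-series (envelope sizes, between A and B): C8 = 57 × 81 mm.

C8 (57 × 81 mm)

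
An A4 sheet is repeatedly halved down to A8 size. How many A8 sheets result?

Each ISO step halves the sheet: 1 × A4 → 2 × A5 → 4 × A6 → 8 × A7 → …
From A4 to A8 is 4 halving steps: 2^4 = 16.

16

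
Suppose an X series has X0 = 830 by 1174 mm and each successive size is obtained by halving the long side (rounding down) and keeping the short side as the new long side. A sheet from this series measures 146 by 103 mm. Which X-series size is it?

X6

X0: 830 × 1174 mm
X1: 587 × 830 mm
X2: 415 × 587 mm
X3: 293 × 415 mm
X4: 207 × 293 mm
X5: 146 × 207 mm
X6: 103 × 146 mm
X7: 73 × 103 mm
→ matches X6.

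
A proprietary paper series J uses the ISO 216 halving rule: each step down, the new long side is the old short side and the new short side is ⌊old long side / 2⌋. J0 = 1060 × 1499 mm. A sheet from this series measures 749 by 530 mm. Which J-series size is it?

J0: 1060 × 1499 mm
J1: 749 × 1060 mm
J2: 530 × 749 mm
J3: 374 × 530 mm
→ matches J2.

J2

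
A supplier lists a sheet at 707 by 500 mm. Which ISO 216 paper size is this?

Aspect ratio 707/500 ≈ 1.414 — close to the ISO √2 ≈ 1.414.
In the B-series (B0 = 1000 × 1414 mm): B2 = 500 × 707 mm.

B2 (500 × 707 mm)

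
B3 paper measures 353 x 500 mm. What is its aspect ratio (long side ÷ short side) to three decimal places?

500 / 353 = 1.416
ISO 216 targets √2 ≈ 1.414; the +0.002 deviation is from mm rounding.

1.416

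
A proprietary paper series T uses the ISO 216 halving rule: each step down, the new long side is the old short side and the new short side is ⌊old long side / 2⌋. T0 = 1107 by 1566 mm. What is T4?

T1: ⌊1566/2⌋ × 1107 = 783 × 1107 mm
T2: ⌊1107/2⌋ × 783 = 553 × 783 mm
T3: ⌊783/2⌋ × 553 = 391 × 553 mm
T4: ⌊553/2⌋ × 391 = 276 × 391 mm

276 × 391 mm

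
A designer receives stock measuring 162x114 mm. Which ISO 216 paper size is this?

C6 (114 × 162 mm)

Aspect ratio 162/114 ≈ 1.421 — close to the ISO √2 ≈ 1.414.
In the C-series (envelope sizes, between A and B): C6 = 114 × 162 mm.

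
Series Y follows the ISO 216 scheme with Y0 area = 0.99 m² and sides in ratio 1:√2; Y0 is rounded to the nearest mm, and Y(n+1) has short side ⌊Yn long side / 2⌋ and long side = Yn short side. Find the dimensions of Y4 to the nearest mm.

Let Y0's short side be w mm. w · w√2 = 0.99 m² = 990,000 mm², so w ≈ 836.7 mm and w√2 ≈ 1183.2 mm → Y0 = 837 × 1183 mm.
Y1: ⌊1183/2⌋ × 837 = 591 × 837 mm
Y2: ⌊837/2⌋ × 591 = 418 × 591 mm
Y3: ⌊591/2⌋ × 418 = 295 × 418 mm
Y4: ⌊418/2⌋ × 295 = 209 × 295 mm

209 × 295 mm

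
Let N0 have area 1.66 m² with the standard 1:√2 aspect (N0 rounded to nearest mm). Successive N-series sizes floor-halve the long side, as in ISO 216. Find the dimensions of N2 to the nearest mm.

Let N0's short side be w mm. w · w√2 = 1.66 m² = 1,660,000 mm², so w ≈ 1083.4 mm and w√2 ≈ 1532.2 mm → N0 = 1083 × 1532 mm.
N1: ⌊1532/2⌋ × 1083 = 766 × 1083 mm
N2: ⌊1083/2⌋ × 766 = 541 × 766 mm

541 × 766 mm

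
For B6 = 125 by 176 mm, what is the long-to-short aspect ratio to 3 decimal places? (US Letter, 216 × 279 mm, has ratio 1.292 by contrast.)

1.408

176 / 125 = 1.408
ISO 216 targets √2 ≈ 1.414; the -0.006 deviation is from mm rounding.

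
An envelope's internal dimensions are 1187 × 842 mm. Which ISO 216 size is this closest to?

A0 (841 × 1189 mm)

Aspect ratio 1187/842 ≈ 1.410 — close to the ISO √2 ≈ 1.414.
In the A-series (A0 area = 1 m²): A0 = 841 × 1189 mm.
Off by 3 mm total — nearest standard size.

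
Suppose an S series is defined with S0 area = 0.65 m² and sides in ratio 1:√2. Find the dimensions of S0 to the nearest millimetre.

678 × 959 mm

Let the short side be w mm. Then w · w√2 = 0.65 m² = 650,000 mm².
w² = 650,000/√2, so w ≈ 678.0 mm; long side = w√2 ≈ 958.8 mm.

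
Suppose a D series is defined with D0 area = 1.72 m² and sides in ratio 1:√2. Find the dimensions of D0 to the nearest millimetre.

1103 × 1560 mm

Let the short side be w mm. Then w · w√2 = 1.72 m² = 1,720,000 mm².
w² = 1,720,000/√2, so w ≈ 1102.8 mm; long side = w√2 ≈ 1559.6 mm.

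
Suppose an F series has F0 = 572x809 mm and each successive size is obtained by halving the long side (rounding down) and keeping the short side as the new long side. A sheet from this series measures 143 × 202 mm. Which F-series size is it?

F4

F0: 572 × 809 mm
F1: 404 × 572 mm
F2: 286 × 404 mm
F3: 202 × 286 mm
F4: 143 × 202 mm
F5: 101 × 143 mm
→ matches F4.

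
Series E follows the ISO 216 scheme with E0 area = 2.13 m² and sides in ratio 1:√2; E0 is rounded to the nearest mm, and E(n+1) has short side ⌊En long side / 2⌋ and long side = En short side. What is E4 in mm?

Let E0's short side be w mm. w · w√2 = 2.13 m² = 2,130,000 mm², so w ≈ 1227.2 mm and w√2 ≈ 1735.6 mm → E0 = 1227 × 1736 mm.
E1: ⌊1736/2⌋ × 1227 = 868 × 1227 mm
E2: ⌊1227/2⌋ × 868 = 613 × 868 mm
E3: ⌊868/2⌋ × 613 = 434 × 613 mm
E4: ⌊613/2⌋ × 434 = 306 × 434 mm

306 × 434 mm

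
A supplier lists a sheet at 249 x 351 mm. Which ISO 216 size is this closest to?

B4 (250 × 353 mm)

Aspect ratio 351/249 ≈ 1.410 — close to the ISO √2 ≈ 1.414.
In the B-series (B0 = 1000 × 1414 mm): B4 = 250 × 353 mm.
Off by 3 mm total — nearest standard size.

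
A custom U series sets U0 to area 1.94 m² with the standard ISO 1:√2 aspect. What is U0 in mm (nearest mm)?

1171 × 1656 mm

Let the short side be w mm. Then w · w√2 = 1.94 m² = 1,940,000 mm².
w² = 1,940,000/√2, so w ≈ 1171.2 mm; long side = w√2 ≈ 1656.4 mm.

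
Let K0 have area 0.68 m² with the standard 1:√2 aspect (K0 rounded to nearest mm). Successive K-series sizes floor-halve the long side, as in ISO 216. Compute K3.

Let K0's short side be w mm. w · w√2 = 0.68 m² = 680,000 mm², so w ≈ 693.4 mm and w√2 ≈ 980.6 mm → K0 = 693 × 981 mm.
K1: ⌊981/2⌋ × 693 = 490 × 693 mm
K2: ⌊693/2⌋ × 490 = 346 × 490 mm
K3: ⌊490/2⌋ × 346 = 245 × 346 mm

245 × 346 mm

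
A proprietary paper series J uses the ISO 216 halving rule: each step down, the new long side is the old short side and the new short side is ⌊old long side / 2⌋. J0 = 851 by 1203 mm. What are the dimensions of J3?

300 × 425 mm

J1: ⌊1203/2⌋ × 851 = 601 × 851 mm
J2: ⌊851/2⌋ × 601 = 425 × 601 mm
J3: ⌊601/2⌋ × 425 = 300 × 425 mm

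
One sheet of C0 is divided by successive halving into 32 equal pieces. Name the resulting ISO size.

32 = 2^5, so 5 halving steps.
C0 → C1 → … → C5 after 5 steps.

C5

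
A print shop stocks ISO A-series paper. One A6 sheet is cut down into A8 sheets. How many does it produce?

Each ISO step halves the sheet: 1 × A6 → 2 × A7 → 4 × A8
From A6 to A8 is 2 halving steps: 2^2 = 4.

4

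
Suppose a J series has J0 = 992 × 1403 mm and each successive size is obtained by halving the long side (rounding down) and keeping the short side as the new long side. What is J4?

J1 = 701 × 992 mm (from J0 by 1 halving).
J2: ⌊992/2⌋ × 701 = 496 × 701 mm
J3: ⌊701/2⌋ × 496 = 350 × 496 mm
J4: ⌊496/2⌋ × 350 = 248 × 350 mm

248 × 350 mm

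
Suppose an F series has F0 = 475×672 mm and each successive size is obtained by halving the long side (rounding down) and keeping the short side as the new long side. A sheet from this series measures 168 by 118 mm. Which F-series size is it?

F4

F0: 475 × 672 mm
F1: 336 × 475 mm
F2: 237 × 336 mm
F3: 168 × 237 mm
F4: 118 × 168 mm
F5: 84 × 118 mm
→ matches F4.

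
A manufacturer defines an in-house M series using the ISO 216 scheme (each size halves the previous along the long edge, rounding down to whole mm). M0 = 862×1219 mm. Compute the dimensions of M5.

M1: ⌊1219/2⌋ × 862 = 609 × 862 mm
M2: ⌊862/2⌋ × 609 = 431 × 609 mm
M3: ⌊609/2⌋ × 431 = 304 × 431 mm
M4: ⌊431/2⌋ × 304 = 215 × 304 mm
M5: ⌊304/2⌋ × 215 = 152 × 215 mm

152 × 215 mm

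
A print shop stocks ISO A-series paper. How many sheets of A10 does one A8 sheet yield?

A8 = 52 × 74 mm; A10 = 26 × 37 mm.
Each halving step doubles the count; 2 steps from A8 to A10.
2^2 = 4.

4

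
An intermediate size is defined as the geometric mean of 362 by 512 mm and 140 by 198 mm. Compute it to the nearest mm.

225 × 318 mm

Short side: √(362 · 140) = √50680 ≈ 225.1 → 225 mm
Long side: √(512 · 198) = √101376 ≈ 318.4 → 318 mm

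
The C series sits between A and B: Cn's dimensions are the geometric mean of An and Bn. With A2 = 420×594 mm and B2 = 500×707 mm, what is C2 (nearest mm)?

458 × 648 mm

Short side: √(420 · 500) = √210000 ≈ 458.3 → 458 mm
Long side: √(594 · 707) = √419958 ≈ 648.0 → 648 mm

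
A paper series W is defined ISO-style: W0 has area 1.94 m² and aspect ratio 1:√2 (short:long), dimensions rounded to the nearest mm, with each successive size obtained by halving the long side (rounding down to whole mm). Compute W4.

292 × 414 mm

Let W0's short side be w mm. w · w√2 = 1.94 m² = 1,940,000 mm², so w ≈ 1171.2 mm and w√2 ≈ 1656.4 mm → W0 = 1171 × 1656 mm.
W1: ⌊1656/2⌋ × 1171 = 828 × 1171 mm
W2: ⌊1171/2⌋ × 828 = 585 × 828 mm
W3: ⌊828/2⌋ × 585 = 414 × 585 mm
W4: ⌊585/2⌋ × 414 = 292 × 414 mm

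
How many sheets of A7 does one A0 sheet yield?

A0 = 841 × 1189 mm; A7 = 74 × 105 mm.
Each halving step doubles the count; 7 steps from A0 to A7.
2^7 = 128.

128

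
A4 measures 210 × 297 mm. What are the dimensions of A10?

26 × 37 mm

A5: ⌊297/2⌋ × 210 = 148 × 210 mm
A6: ⌊210/2⌋ × 148 = 105 × 148 mm
A7: ⌊148/2⌋ × 105 = 74 × 105 mm
A8: ⌊105/2⌋ × 74 = 52 × 74 mm
A9: ⌊74/2⌋ × 52 = 37 × 52 mm
A10: ⌊52/2⌋ × 37 = 26 × 37 mm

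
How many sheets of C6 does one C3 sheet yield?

8

Each ISO step halves the sheet: 1 × C3 → 2 × C4 → 4 × C5 → 8 × C6
From C3 to C6 is 3 halving steps: 2^3 = 8.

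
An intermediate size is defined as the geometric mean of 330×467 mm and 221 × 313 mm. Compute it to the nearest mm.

Short side: √(330 · 221) = √72930 ≈ 270.1 → 270 mm
Long side: √(467 · 313) = √146171 ≈ 382.3 → 382 mm

270 × 382 mm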